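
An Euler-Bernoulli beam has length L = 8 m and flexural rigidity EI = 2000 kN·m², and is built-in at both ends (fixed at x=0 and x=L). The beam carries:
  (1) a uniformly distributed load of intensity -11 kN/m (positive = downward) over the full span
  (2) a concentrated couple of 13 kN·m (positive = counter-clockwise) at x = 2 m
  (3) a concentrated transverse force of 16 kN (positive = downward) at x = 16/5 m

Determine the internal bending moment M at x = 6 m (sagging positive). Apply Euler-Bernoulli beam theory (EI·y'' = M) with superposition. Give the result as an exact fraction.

Load 1 — uniform load w=-11 kN/m over full span:
  M_1 = wLx/2 - wL²/12 - wx²/2 = (-11)·8·6/2 - (-11)·8²/12 - (-11)·6²/2 = -22/3 kN·m
Load 2 — applied couple M₀=13 kN·m at a=2 m (b=L-a=6):
  M_2 = R_Ax - M_A - M₀  [x>a] with R_A=117/64, M_A=-39/16 = (117/64)·6 - (-39/16) - 13 = 13/32 kN·m
Load 3 — point force P=16 kN at a=16/5 m (b=L-a=24/5):
  M_3 = Pa²(a+3b)(L-x)/L³ - Pa²b/L²  [x>a] = 16·(16/5)²·((16/5)+3·(24/5))·(8-6)/8³ - 16·(16/5)²·(24/5)/8² = -128/125 kN·m
Superposition: M = Σ M_i = -95413/12000 kN·m ≈ -7.951083 kN·m

M(6) = -95413/12000 kN·m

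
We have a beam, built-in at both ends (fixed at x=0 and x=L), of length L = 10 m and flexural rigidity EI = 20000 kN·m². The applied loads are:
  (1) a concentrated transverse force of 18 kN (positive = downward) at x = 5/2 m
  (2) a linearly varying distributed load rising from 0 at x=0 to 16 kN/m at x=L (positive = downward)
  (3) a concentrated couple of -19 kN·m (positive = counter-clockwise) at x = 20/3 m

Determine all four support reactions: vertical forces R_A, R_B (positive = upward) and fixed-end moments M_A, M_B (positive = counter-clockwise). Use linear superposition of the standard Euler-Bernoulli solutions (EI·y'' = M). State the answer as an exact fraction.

Load 1 — point force P=18 kN at a=5/2 m (b=L-a=15/2):
  R_A = Pb²(3a+b)/L³ = 18·(15/2)²·(3·(5/2)+(15/2))/10³ = 243/16 kN
  M_A = Pab²/L² = 18·(5/2)·(15/2)²/10² = 405/16 kN·m
  R_B = Pa²(a+3b)/L³ = 18·(5/2)²·((5/2)+3·(15/2))/10³ = 45/16 kN
  M_B = -Pa²b/L² = -18·(5/2)²·(15/2)/10² = -135/16 kN·m
Load 2 — triangular load w₀=16 kN/m (0→w₀ over full span):
  R_A = 3w₀L/20 = 3·16·10/20 = 24 kN
  M_A = w₀L²/30 = 16·10²/30 = 160/3 kN·m
  R_B = 7w₀L/20 = 7·16·10/20 = 56 kN
  M_B = -w₀L²/20 = -16·10²/20 = -80 kN·m
Load 3 — applied couple M₀=-19 kN·m at a=20/3 m (b=L-a=10/3):
  R_A = 6M₀ab/L³ = 6·(-19)·(20/3)·(10/3)/10³ = -38/15 kN
  M_A = M₀b(2a-b)/L² = (-19)·(10/3)·(2·(20/3)-(10/3))/10² = -19/3 kN·m
  R_B = -6M₀ab/L³ = -6·(-19)·(20/3)·(10/3)/10³ = 38/15 kN
  M_B = M₀a(2b-a)/L² = (-19)·(20/3)·(2·(10/3)-(20/3))/10² = 0 kN·m
Superposition: R_A = 8797/240 kN, M_A = 1157/16 kN·m, R_B = 14723/240 kN, M_B = -1415/16 kN·m

R_A = 8797/240 kN, M_A = 1157/16 kN·m, R_B = 14723/240 kN, M_B = -1415/16 kN·m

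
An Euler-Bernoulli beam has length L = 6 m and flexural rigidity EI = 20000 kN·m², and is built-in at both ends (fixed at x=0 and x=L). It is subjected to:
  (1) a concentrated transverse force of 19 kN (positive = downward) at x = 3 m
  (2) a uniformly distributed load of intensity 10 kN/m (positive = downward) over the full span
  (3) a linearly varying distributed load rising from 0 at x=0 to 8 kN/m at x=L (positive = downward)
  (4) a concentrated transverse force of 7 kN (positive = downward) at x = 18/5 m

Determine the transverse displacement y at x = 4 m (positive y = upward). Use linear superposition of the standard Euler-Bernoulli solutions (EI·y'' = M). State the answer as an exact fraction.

Load 1 — point force P=19 kN at a=3 m (b=L-a=3):
  y_1 = -Pa²(L-x)²(3bL-(3b+a)(L-x))/(6L³EI)  [x>a] = -19·3²·(6-4)²·(3·3·6-(3·3+3)·(6-4))/(6·6³·20000) = -19/24000 m
Load 2 — uniform load w=10 kN/m over full span:
  y_2 = -wx²(L-x)²/(24EI) = -10·4²·(6-4)²/(24·20000) = -1/750 m
Load 3 — triangular load w₀=8 kN/m (0→w₀ over full span):
  y_3 = -w₀x²(L-x)²(x+2L)/(120LEI) = -8·4²·(6-4)²·(4+2·6)/(120·6·20000) = -16/28125 m
Load 4 — point force P=7 kN at a=18/5 m (b=L-a=12/5):
  y_4 = -Pa²(L-x)²(3bL-(3b+a)(L-x))/(6L³EI)  [x>a] = -7·(18/5)²·(6-4)²·(3·(12/5)·6-(3·(12/5)+(18/5))·(6-4))/(6·6³·20000) = -189/625000 m
Superposition: y = Σ y_i = -134833/45000000 m ≈ -0.002996 m

y(4) = -134833/45000000 m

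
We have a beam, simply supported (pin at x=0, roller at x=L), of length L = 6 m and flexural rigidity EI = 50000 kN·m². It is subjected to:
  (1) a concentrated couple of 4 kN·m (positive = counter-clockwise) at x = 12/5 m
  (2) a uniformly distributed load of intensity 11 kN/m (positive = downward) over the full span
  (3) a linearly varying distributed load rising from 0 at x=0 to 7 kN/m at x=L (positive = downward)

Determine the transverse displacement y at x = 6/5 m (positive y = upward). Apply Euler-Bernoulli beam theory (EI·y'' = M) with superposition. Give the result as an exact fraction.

Load 1 — applied couple M₀=4 kN·m at a=12/5 m (b=L-a=18/5):
  y_1 = (M₀x³/(6L)+C₁x)/EI  [x≤a] with C₁=M₀(3b²-L²)/(6L)=8/25 = (4·(6/5)³/(6·6)+(8/25)·(6/5))/50000 = 9/781250 m
Load 2 — uniform load w=11 kN/m over full span:
  y_2 = -wx(L³-2Lx²+x³)/(24EI) = -11·(6/5)·(6³-2·6·(6/5)²+(6/5)³)/(24·50000) = -8613/3906250 m
Load 3 — triangular load w₀=7 kN/m (0→w₀ over full span):
  y_3 = -w₀x(7L⁴-10L²x²+3x⁴)/(360LEI) = -7·(6/5)·(7·6⁴-10·6²·(6/5)²+3·(6/5)⁴)/(360·6·50000) = -32508/48828125 m
Superposition: y = Σ y_i = -139608/48828125 m ≈ -0.002859 m

y(6/5) = -139608/48828125 m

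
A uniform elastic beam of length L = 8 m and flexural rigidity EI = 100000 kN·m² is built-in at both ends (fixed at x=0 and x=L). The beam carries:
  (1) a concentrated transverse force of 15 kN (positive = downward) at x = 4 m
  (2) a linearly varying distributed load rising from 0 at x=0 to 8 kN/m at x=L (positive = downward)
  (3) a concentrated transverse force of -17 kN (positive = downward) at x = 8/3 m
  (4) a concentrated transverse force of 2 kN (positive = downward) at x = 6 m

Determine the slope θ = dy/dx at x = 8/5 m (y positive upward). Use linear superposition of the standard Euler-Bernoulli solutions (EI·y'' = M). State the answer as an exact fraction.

θ(8/5) = -60637/421875000 rad

Load 1 — point force P=15 kN at a=4 m (b=L-a=4):
  θ_1 = -Pb²x(2aL-(3a+b)x)/(2L³EI)  [x≤a] = -15·4²·(8/5)·(2·4·8-(3·4+4)·(8/5))/(2·8³·100000) = -9/62500 rad
Load 2 — triangular load w₀=8 kN/m (0→w₀ over full span):
  θ_2 = -w₀(2x(L-x)(L-2x)(x+2L)+x²(L-x)²)/(120LEI) = -8·(2·(8/5)·(8-(8/5))·(8-2·(8/5))·((8/5)+2·8)+(8/5)²·(8-(8/5))²)/(120·8·100000) = -896/5859375 rad
Load 3 — point force P=-17 kN at a=8/3 m (b=L-a=16/3):
  θ_3 = -Pb²x(2aL-(3a+b)x)/(2L³EI)  [x≤a] = -(-17)·(16/3)²·(8/5)·(2·(8/3)·8-(3·(8/3)+(16/3))·(8/5))/(2·8³·100000) = 68/421875 rad
Load 4 — point force P=2 kN at a=6 m (b=L-a=2):
  θ_4 = -Pb²x(2aL-(3a+b)x)/(2L³EI)  [x≤a] = -2·2²·(8/5)·(2·6·8-(3·6+2)·(8/5))/(2·8³·100000) = -1/125000 rad
Superposition: θ = Σ θ_i = -60637/421875000 rad ≈ -0.000144 rad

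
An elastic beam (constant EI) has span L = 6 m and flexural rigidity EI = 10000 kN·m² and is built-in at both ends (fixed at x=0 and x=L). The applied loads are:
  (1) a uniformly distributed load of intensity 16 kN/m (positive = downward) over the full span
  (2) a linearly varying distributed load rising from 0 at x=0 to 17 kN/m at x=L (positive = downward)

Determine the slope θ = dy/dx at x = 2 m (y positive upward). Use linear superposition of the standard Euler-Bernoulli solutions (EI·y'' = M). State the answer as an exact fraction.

θ(2) = -94/28125 rad

Load 1 — uniform load w=16 kN/m over full span:
  θ_1 = -wx(L-x)(L-2x)/(12EI) = -16·2·(6-2)·(6-2·2)/(12·10000) = -4/1875 rad
Load 2 — triangular load w₀=17 kN/m (0→w₀ over full span):
  θ_2 = -w₀(2x(L-x)(L-2x)(x+2L)+x²(L-x)²)/(120LEI) = -17·(2·2·(6-2)·(6-2·2)·(2+2·6)+2²·(6-2)²)/(120·6·10000) = -34/28125 rad
Superposition: θ = Σ θ_i = -94/28125 rad ≈ -0.003342 rad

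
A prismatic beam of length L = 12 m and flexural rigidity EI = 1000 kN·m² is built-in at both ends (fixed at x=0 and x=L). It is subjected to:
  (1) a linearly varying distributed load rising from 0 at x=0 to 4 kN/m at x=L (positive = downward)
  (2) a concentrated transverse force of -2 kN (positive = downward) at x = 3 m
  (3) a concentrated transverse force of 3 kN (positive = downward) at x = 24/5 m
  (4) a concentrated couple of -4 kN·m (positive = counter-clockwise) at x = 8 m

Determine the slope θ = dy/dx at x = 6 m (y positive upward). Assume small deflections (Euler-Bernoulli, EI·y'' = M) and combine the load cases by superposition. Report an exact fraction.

Load 1 — triangular load w₀=4 kN/m (0→w₀ over full span):
  θ_1 = -w₀(2x(L-x)(L-2x)(x+2L)+x²(L-x)²)/(120LEI) = -4·(2·6·(12-6)·(12-2·6)·(6+2·12)+6²·(12-6)²)/(120·12·1000) = -9/2500 rad
Load 2 — point force P=-2 kN at a=3 m (b=L-a=9):
  θ_2 = Pa²(L-x)(2bL-(3b+a)(L-x))/(2L³EI)  [x>a] = (-2)·3²·(12-6)·(2·9·12-(3·9+3)·(12-6))/(2·12³·1000) = -9/8000 rad
Load 3 — point force P=3 kN at a=24/5 m (b=L-a=36/5):
  θ_3 = Pa²(L-x)(2bL-(3b+a)(L-x))/(2L³EI)  [x>a] = 3·(24/5)²·(12-6)·(2·(36/5)·12-(3·(36/5)+(24/5))·(12-6))/(2·12³·1000) = 27/15625 rad
Load 4 — applied couple M₀=-4 kN·m at a=8 m (b=L-a=4):
  θ_4 = (R_Ax²/2 - M_Ax)/EI  [x≤a] with R_A=-4/9, M_A=-4/3 = ((-4/9)·6²/2 - (-4/3)·6)/1000 = 0 rad
Superposition: θ = Σ θ_i = -2997/1000000 rad ≈ -0.002997 rad

θ(6) = -2997/1000000 rad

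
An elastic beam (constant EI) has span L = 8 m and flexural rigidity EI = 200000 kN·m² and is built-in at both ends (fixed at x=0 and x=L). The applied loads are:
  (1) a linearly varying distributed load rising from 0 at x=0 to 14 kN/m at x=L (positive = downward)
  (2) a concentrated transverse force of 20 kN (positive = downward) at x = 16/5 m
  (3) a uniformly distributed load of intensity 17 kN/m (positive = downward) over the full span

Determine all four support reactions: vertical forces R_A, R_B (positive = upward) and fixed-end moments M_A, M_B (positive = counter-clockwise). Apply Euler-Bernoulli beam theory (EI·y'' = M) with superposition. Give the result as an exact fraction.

Load 1 — triangular load w₀=14 kN/m (0→w₀ over full span):
  R_A = 3w₀L/20 = 3·14·8/20 = 84/5 kN
  M_A = w₀L²/30 = 14·8²/30 = 448/15 kN·m
  R_B = 7w₀L/20 = 7·14·8/20 = 196/5 kN
  M_B = -w₀L²/20 = -14·8²/20 = -224/5 kN·m
Load 2 — point force P=20 kN at a=16/5 m (b=L-a=24/5):
  R_A = Pb²(3a+b)/L³ = 20·(24/5)²·(3·(16/5)+(24/5))/8³ = 324/25 kN
  M_A = Pab²/L² = 20·(16/5)·(24/5)²/8² = 576/25 kN·m
  R_B = Pa²(a+3b)/L³ = 20·(16/5)²·((16/5)+3·(24/5))/8³ = 176/25 kN
  M_B = -Pa²b/L² = -20·(16/5)²·(24/5)/8² = -384/25 kN·m
Load 3 — uniform load w=17 kN/m over full span:
  R_A = wL/2 = 17·8/2 = 68 kN
  M_A = wL²/12 = 17·8²/12 = 272/3 kN·m
  R_B = wL/2 = 17·8/2 = 68 kN
  M_B = -wL²/12 = -17·8²/12 = -272/3 kN·m
Superposition: R_A = 2444/25 kN, M_A = 10768/75 kN·m, R_B = 2856/25 kN, M_B = -11312/75 kN·m

R_A = 2444/25 kN, M_A = 10768/75 kN·m, R_B = 2856/25 kN, M_B = -11312/75 kN·m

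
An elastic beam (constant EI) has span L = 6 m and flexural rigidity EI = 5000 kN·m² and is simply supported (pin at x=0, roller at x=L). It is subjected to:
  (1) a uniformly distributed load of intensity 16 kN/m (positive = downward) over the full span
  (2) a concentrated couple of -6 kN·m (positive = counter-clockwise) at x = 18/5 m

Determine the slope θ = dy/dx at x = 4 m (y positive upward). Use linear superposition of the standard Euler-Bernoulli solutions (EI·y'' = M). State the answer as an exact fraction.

θ(4) = 2507/187500 rad

Load 1 — uniform load w=16 kN/m over full span:
  θ_1 = -w(L³-6Lx²+4x³)/(24EI) = -16·(6³-6·6·4²+4·4³)/(24·5000) = 26/1875 rad
Load 2 — applied couple M₀=-6 kN·m at a=18/5 m (b=L-a=12/5):
  θ_2 = (M₀x²/(2L)-M₀(x-a)+C₁)/EI  [x>a] with C₁=M₀(3b²-L²)/(6L)=78/25 = ((-6)·4²/(2·6)-(-6)·(4-(18/5))+(78/25))/5000 = -31/62500 rad
Superposition: θ = Σ θ_i = 2507/187500 rad ≈ 0.013371 rad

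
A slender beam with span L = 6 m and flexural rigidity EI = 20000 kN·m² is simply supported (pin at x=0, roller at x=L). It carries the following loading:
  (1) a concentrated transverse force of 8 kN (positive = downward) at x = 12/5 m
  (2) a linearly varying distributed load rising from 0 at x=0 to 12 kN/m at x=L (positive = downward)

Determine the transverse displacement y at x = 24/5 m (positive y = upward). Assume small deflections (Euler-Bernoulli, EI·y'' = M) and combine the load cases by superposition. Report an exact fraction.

y(24/5) = -39861/9765625 m

Load 1 — point force P=8 kN at a=12/5 m (b=L-a=18/5):
  y_1 = -Pa(L-x)(2Lx-a²-x²)/(6LEI)  [x>a] = -8·(12/5)·(6-(24/5))·(2·6·(24/5)-(12/5)²-(24/5)²)/(6·6·20000) = -72/78125 m
Load 2 — triangular load w₀=12 kN/m (0→w₀ over full span):
  y_2 = -w₀x(7L⁴-10L²x²+3x⁴)/(360LEI) = -12·(24/5)·(7·6⁴-10·6²·(24/5)²+3·(24/5)⁴)/(360·6·20000) = -30861/9765625 m
Superposition: y = Σ y_i = -39861/9765625 m ≈ -0.004082 m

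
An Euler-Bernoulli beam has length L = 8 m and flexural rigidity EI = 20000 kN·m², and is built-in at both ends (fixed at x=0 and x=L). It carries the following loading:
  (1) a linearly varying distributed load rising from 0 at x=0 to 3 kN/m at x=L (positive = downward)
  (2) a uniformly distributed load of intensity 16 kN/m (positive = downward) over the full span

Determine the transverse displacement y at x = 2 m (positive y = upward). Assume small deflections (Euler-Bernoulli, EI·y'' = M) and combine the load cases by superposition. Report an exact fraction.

y(2) = -1041/200000 m

Load 1 — triangular load w₀=3 kN/m (0→w₀ over full span):
  y_1 = -w₀x²(L-x)²(x+2L)/(120LEI) = -3·2²·(8-2)²·(2+2·8)/(120·8·20000) = -81/200000 m
Load 2 — uniform load w=16 kN/m over full span:
  y_2 = -wx²(L-x)²/(24EI) = -16·2²·(8-2)²/(24·20000) = -3/625 m
Superposition: y = Σ y_i = -1041/200000 m ≈ -0.005205 m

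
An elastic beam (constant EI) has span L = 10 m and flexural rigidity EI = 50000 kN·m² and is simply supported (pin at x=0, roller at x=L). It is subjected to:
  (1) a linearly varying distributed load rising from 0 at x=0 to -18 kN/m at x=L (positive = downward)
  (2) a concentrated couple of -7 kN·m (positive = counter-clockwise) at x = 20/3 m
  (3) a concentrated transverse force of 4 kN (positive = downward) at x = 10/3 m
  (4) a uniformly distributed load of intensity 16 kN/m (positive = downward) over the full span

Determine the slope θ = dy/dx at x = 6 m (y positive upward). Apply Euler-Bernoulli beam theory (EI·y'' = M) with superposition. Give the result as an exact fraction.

θ(6) = 44063/20250000 rad

Load 1 — triangular load w₀=-18 kN/m (0→w₀ over full span):
  θ_1 = -w₀(7L⁴-30L²x²+15x⁴)/(360LEI) = -(-18)·(7·10⁴-30·10²·6²+15·6⁴)/(360·10·50000) = -29/15625 rad
Load 2 — applied couple M₀=-7 kN·m at a=20/3 m (b=L-a=10/3):
  θ_2 = (M₀x²/(2L)+C₁)/EI  [x≤a] with C₁=M₀(3b²-L²)/(6L)=70/9 = ((-7)·6²/(2·10)+(70/9))/50000 = -217/2250000 rad
Load 3 — point force P=4 kN at a=10/3 m (b=L-a=20/3):
  θ_3 = -Pa(2L²-6Lx+3x²+a²)/(6LEI)  [x>a] = -4·(10/3)·(2·10²-6·10·6+3·6²+(10/3)²)/(6·10·50000) = 46/253125 rad
Load 4 — uniform load w=16 kN/m over full span:
  θ_4 = -w(L³-6Lx²+4x³)/(24EI) = -16·(10³-6·10·6²+4·6³)/(24·50000) = 37/9375 rad
Superposition: θ = Σ θ_i = 44063/20250000 rad ≈ 0.002176 rad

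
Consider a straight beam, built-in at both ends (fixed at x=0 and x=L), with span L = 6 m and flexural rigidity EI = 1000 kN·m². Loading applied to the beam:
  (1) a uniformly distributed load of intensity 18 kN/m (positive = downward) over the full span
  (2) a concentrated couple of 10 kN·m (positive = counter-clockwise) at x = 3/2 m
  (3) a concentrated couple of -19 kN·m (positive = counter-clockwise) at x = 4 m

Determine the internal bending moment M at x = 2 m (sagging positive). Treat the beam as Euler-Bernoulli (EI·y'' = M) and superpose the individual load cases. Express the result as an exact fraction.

Load 1 — uniform load w=18 kN/m over full span:
  M_1 = wLx/2 - wL²/12 - wx²/2 = 18·6·2/2 - 18·6²/12 - 18·2²/2 = 18 kN·m
Load 2 — applied couple M₀=10 kN·m at a=3/2 m (b=L-a=9/2):
  M_2 = R_Ax - M_A - M₀  [x>a] with R_A=15/8, M_A=-15/8 = (15/8)·2 - (-15/8) - 10 = -35/8 kN·m
Load 3 — applied couple M₀=-19 kN·m at a=4 m (b=L-a=2):
  M_3 = R_Ax - M_A  [x≤a] with R_A=-38/9, M_A=-19/3 = (-38/9)·2 - (-19/3) = -19/9 kN·m
Superposition: M = Σ M_i = 829/72 kN·m ≈ 11.513889 kN·m

M(2) = 829/72 kN·m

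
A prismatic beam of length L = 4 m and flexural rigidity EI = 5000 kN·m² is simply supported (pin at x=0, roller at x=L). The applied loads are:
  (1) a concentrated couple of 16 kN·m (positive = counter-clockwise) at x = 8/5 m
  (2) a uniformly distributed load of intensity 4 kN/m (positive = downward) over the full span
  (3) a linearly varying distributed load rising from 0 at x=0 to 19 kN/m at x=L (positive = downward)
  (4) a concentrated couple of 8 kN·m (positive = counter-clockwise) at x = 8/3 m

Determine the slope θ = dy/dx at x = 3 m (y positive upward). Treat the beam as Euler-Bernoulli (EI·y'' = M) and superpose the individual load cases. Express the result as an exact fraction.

Load 1 — applied couple M₀=16 kN·m at a=8/5 m (b=L-a=12/5):
  θ_1 = (M₀x²/(2L)-M₀(x-a)+C₁)/EI  [x>a] with C₁=M₀(3b²-L²)/(6L)=64/75 = (16·3²/(2·4)-16·(3-(8/5))+(64/75))/5000 = -133/187500 rad
Load 2 — uniform load w=4 kN/m over full span:
  θ_2 = -w(L³-6Lx²+4x³)/(24EI) = -4·(4³-6·4·3²+4·3³)/(24·5000) = 11/7500 rad
Load 3 — triangular load w₀=19 kN/m (0→w₀ over full span):
  θ_3 = -w₀(7L⁴-30L²x²+15x⁴)/(360LEI) = -19·(7·4⁴-30·4²·3²+15·3⁴)/(360·4·5000) = 24947/7200000 rad
Load 4 — applied couple M₀=8 kN·m at a=8/3 m (b=L-a=4/3):
  θ_4 = (M₀x²/(2L)-M₀(x-a)+C₁)/EI  [x>a] with C₁=M₀(3b²-L²)/(6L)=-32/9 = (8·3²/(2·4)-8·(3-(8/3))+(-32/9))/5000 = 1/1800 rad
Superposition: θ = Σ θ_i = 19111/4000000 rad ≈ 0.004778 rad

θ(3) = 19111/4000000 rad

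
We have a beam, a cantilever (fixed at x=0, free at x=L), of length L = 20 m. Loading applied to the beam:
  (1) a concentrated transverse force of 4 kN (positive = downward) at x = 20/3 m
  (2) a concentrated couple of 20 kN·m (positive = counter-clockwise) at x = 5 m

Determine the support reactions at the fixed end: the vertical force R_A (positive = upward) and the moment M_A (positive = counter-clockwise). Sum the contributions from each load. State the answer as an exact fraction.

Load 1 — point force P=4 kN at a=20/3 m (b=L-a=40/3):
  R_A = P = 4 kN
  M_A = Pa = 4·(20/3) = 80/3 kN·m
Load 2 — applied couple M₀=20 kN·m at a=5 m (b=L-a=15):
  R_A = 0 kN
  M_A = -M₀ = -20 kN·m
Superposition: R_A = 4 kN, M_A = 20/3 kN·m

R_A = 4 kN, M_A = 20/3 kN·m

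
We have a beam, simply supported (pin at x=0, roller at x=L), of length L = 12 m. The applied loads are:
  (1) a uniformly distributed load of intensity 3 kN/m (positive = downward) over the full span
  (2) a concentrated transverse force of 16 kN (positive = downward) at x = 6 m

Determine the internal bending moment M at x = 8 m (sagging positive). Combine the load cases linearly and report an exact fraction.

M(8) = 80 kN·m

Load 1 — uniform load w=3 kN/m over full span:
  M_1 = wx(L-x)/2 = 3·8·(12-8)/2 = 48 kN·m
Load 2 — point force P=16 kN at a=6 m (b=L-a=6):
  M_2 = Pa(L-x)/L  [x>a] = 16·6·(12-8)/12 = 32 kN·m
Superposition: M = Σ M_i = 80 kN·m ≈ 80.000000 kN·m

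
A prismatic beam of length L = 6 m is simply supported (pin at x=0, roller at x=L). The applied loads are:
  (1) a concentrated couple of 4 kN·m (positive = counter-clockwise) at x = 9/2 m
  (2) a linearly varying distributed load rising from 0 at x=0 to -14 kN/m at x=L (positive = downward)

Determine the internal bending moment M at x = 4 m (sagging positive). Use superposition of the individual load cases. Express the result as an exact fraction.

Load 1 — applied couple M₀=4 kN·m at a=9/2 m (b=L-a=3/2):
  M_1 = M₀x/L  [x≤a] = 4·4/6 = 8/3 kN·m
Load 2 — triangular load w₀=-14 kN/m (0→w₀ over full span):
  M_2 = w₀Lx/6 - w₀x³/(6L) = (-14)·6·4/6 - (-14)·4³/(6·6) = -280/9 kN·m
Superposition: M = Σ M_i = -256/9 kN·m ≈ -28.444444 kN·m

M(4) = -256/9 kN·m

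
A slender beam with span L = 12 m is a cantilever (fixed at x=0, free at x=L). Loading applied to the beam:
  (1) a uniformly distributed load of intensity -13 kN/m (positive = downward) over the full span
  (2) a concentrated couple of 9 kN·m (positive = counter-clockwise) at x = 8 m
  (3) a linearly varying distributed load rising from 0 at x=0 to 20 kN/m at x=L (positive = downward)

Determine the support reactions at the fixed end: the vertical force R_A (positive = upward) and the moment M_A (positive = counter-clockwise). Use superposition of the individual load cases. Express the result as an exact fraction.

R_A = -36 kN, M_A = 15 kN·m

Load 1 — uniform load w=-13 kN/m over full span:
  R_A = wL = (-13)·12 = -156 kN
  M_A = wL²/2 = (-13)·12²/2 = -936 kN·m
Load 2 — applied couple M₀=9 kN·m at a=8 m (b=L-a=4):
  R_A = 0 kN
  M_A = -M₀ = -9 kN·m
Load 3 — triangular load w₀=20 kN/m (0→w₀ over full span):
  R_A = w₀L/2 = 20·12/2 = 120 kN
  M_A = w₀L²/3 = 20·12²/3 = 960 kN·m
Superposition: R_A = -36 kN, M_A = 15 kN·m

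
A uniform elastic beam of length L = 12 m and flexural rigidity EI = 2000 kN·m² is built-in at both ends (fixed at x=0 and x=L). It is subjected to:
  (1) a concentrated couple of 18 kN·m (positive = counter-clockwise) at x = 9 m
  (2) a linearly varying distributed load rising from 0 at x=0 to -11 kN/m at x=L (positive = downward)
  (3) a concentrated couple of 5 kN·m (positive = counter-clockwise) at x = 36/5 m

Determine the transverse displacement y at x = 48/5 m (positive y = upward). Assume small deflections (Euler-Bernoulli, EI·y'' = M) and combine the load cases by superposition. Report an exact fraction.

y(48/5) = 1921671/31250000 m

Load 1 — applied couple M₀=18 kN·m at a=9 m (b=L-a=3):
  y_1 = (R_Ax³/6 - M_Ax²/2 - M₀(x-a)²/2)/EI  [x>a] with R_A=27/16, M_A=45/8 = ((27/16)·(48/5)³/6 - (45/8)·(48/5)²/2 - 18·((48/5)-9)²/2)/2000 = -1701/250000 m
Load 2 — triangular load w₀=-11 kN/m (0→w₀ over full span):
  y_2 = -w₀x²(L-x)²(x+2L)/(120LEI) = -(-11)·(48/5)²·(12-(48/5))²·((48/5)+2·12)/(120·12·2000) = 133056/1953125 m
Load 3 — applied couple M₀=5 kN·m at a=36/5 m (b=L-a=24/5):
  y_3 = (R_Ax³/6 - M_Ax²/2 - M₀(x-a)²/2)/EI  [x>a] with R_A=3/5, M_A=8/5 = ((3/5)·(48/5)³/6 - (8/5)·(48/5)²/2 - 5·((48/5)-(36/5))²/2)/2000 = 27/156250 m
Superposition: y = Σ y_i = 1921671/31250000 m ≈ 0.061493 m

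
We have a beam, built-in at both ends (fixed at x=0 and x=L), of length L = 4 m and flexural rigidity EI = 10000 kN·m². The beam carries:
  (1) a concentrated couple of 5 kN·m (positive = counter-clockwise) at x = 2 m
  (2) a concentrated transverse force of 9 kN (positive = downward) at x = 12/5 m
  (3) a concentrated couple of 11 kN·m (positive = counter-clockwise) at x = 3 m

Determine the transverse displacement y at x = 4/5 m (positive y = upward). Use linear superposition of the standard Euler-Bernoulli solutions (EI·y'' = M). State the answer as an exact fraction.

Load 1 — applied couple M₀=5 kN·m at a=2 m (b=L-a=2):
  y_1 = (R_Ax³/6 - M_Ax²/2)/EI  [x≤a] with R_A=15/8, M_A=5/4 = ((15/8)·(4/5)³/6 - (5/4)·(4/5)²/2)/10000 = -3/125000 m
Load 2 — point force P=9 kN at a=12/5 m (b=L-a=8/5):
  y_2 = -Pb²x²(3aL-(3a+b)x)/(6L³EI)  [x≤a] = -9·(8/5)²·(4/5)²·(3·(12/5)·4-(3·(12/5)+(8/5))·(4/5))/(6·4³·10000) = -816/9765625 m
Load 3 — applied couple M₀=11 kN·m at a=3 m (b=L-a=1):
  y_3 = (R_Ax³/6 - M_Ax²/2)/EI  [x≤a] with R_A=99/32, M_A=55/16 = ((99/32)·(4/5)³/6 - (55/16)·(4/5)²/2)/10000 = -209/2500000 m
Superposition: y = Σ y_i = -59737/312500000 m ≈ -0.000191 m

y(4/5) = -59737/312500000 m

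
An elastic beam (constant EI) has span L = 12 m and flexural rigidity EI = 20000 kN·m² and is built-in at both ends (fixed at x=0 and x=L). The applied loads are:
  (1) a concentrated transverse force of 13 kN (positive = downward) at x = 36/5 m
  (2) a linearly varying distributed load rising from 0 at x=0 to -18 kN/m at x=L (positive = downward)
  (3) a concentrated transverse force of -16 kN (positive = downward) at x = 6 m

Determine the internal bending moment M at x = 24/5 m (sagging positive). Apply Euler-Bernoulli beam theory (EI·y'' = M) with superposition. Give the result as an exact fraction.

M(24/5) = -30552/625 kN·m

Load 1 — point force P=13 kN at a=36/5 m (b=L-a=24/5):
  M_1 = Pb²(3a+b)x/L³ - Pab²/L²  [x≤a] = 13·(24/5)²·(3·(36/5)+(24/5))·(24/5)/12³ - 13·(36/5)·(24/5)²/12² = 4368/625 kN·m
Load 2 — triangular load w₀=-18 kN/m (0→w₀ over full span):
  M_2 = 3w₀Lx/20 - w₀L²/30 - w₀x³/(6L) = 3·(-18)·12·(24/5)/20 - (-18)·12²/30 - (-18)·(24/5)³/(6·12) = -5184/125 kN·m
Load 3 — point force P=-16 kN at a=6 m (b=L-a=6):
  M_3 = Pb²(3a+b)x/L³ - Pab²/L²  [x≤a] = (-16)·6²·(3·6+6)·(24/5)/12³ - (-16)·6·6²/12² = -72/5 kN·m
Superposition: M = Σ M_i = -30552/625 kN·m ≈ -48.883200 kN·m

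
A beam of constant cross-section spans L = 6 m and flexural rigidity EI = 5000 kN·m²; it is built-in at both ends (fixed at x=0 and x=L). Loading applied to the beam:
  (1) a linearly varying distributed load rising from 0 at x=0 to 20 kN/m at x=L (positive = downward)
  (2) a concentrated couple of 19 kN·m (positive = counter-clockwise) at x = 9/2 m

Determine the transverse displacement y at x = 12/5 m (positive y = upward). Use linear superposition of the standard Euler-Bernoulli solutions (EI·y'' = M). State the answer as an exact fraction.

Load 1 — triangular load w₀=20 kN/m (0→w₀ over full span):
  y_1 = -w₀x²(L-x)²(x+2L)/(120LEI) = -20·(12/5)²·(6-(12/5))²·((12/5)+2·6)/(120·6·5000) = -11664/1953125 m
Load 2 — applied couple M₀=19 kN·m at a=9/2 m (b=L-a=3/2):
  y_2 = (R_Ax³/6 - M_Ax²/2)/EI  [x≤a] with R_A=57/16, M_A=95/16 = ((57/16)·(12/5)³/6 - (95/16)·(12/5)²/2)/5000 = -2223/1250000 m
Superposition: y = Σ y_i = -242199/31250000 m ≈ -0.007750 m

y(12/5) = -242199/31250000 m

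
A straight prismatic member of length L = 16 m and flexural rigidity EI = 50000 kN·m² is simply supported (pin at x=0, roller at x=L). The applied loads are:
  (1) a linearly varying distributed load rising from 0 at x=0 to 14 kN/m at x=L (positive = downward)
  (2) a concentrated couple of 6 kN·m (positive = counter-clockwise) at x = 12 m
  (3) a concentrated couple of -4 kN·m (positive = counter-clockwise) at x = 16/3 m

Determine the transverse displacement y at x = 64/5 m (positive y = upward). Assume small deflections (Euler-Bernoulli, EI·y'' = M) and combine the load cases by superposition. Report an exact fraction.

y(64/5) = -33287471/439453125 m

Load 1 — triangular load w₀=14 kN/m (0→w₀ over full span):
  y_1 = -w₀x(7L⁴-10L²x²+3x⁴)/(360LEI) = -14·(64/5)·(7·16⁴-10·16²·(64/5)²+3·(64/5)⁴)/(360·16·50000) = -3641344/48828125 m
Load 2 — applied couple M₀=6 kN·m at a=12 m (b=L-a=4):
  y_2 = (M₀x³/(6L)-M₀(x-a)²/2+C₁x)/EI  [x>a] with C₁=M₀(3b²-L²)/(6L)=-13 = (6·(64/5)³/(6·16)-6·((64/5)-12)²/2+(-13)·(64/5))/50000 = -291/390625 m
Load 3 — applied couple M₀=-4 kN·m at a=16/3 m (b=L-a=32/3):
  y_3 = (M₀x³/(6L)-M₀(x-a)²/2+C₁x)/EI  [x>a] with C₁=M₀(3b²-L²)/(6L)=-32/9 = ((-4)·(64/5)³/(6·16)-(-4)·((64/5)-(16/3))²/2+(-32/9)·(64/5))/50000 = -1504/3515625 m
Superposition: y = Σ y_i = -33287471/439453125 m ≈ -0.075747 m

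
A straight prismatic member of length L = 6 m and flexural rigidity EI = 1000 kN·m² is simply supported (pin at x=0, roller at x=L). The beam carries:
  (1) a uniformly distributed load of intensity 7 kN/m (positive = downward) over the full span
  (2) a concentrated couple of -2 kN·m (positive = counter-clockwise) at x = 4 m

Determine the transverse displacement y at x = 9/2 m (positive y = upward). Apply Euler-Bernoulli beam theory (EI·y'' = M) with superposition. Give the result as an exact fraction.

y(9/2) = -10621/128000 m

Load 1 — uniform load w=7 kN/m over full span:
  y_1 = -wx(L³-2Lx²+x³)/(24EI) = -7·(9/2)·(6³-2·6·(9/2)²+(9/2)³)/(24·1000) = -10773/128000 m
Load 2 — applied couple M₀=-2 kN·m at a=4 m (b=L-a=2):
  y_2 = (M₀x³/(6L)-M₀(x-a)²/2+C₁x)/EI  [x>a] with C₁=M₀(3b²-L²)/(6L)=4/3 = ((-2)·(9/2)³/(6·6)-(-2)·((9/2)-4)²/2+(4/3)·(9/2))/1000 = 19/16000 m
Superposition: y = Σ y_i = -10621/128000 m ≈ -0.082977 m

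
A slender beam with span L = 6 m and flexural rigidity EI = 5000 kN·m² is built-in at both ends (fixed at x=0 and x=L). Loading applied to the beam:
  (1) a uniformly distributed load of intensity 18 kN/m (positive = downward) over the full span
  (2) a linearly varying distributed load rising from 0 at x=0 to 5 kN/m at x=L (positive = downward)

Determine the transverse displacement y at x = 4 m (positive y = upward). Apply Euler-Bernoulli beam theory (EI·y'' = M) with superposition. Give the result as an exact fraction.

Load 1 — uniform load w=18 kN/m over full span:
  y_1 = -wx²(L-x)²/(24EI) = -18·4²·(6-4)²/(24·5000) = -6/625 m
Load 2 — triangular load w₀=5 kN/m (0→w₀ over full span):
  y_2 = -w₀x²(L-x)²(x+2L)/(120LEI) = -5·4²·(6-4)²·(4+2·6)/(120·6·5000) = -8/5625 m
Superposition: y = Σ y_i = -62/5625 m ≈ -0.011022 m

y(4) = -62/5625 m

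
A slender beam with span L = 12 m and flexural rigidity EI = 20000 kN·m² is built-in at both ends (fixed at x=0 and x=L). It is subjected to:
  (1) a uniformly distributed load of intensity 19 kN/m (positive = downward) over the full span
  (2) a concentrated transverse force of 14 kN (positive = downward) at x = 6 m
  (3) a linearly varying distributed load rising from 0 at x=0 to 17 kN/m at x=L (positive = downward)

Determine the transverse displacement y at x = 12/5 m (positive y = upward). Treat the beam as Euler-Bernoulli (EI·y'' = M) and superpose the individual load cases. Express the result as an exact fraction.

Load 1 — uniform load w=19 kN/m over full span:
  y_1 = -wx²(L-x)²/(24EI) = -19·(12/5)²·(12-(12/5))²/(24·20000) = -8208/390625 m
Load 2 — point force P=14 kN at a=6 m (b=L-a=6):
  y_2 = -Pb²x²(3aL-(3a+b)x)/(6L³EI)  [x≤a] = -14·6²·(12/5)²·(3·6·12-(3·6+6)·(12/5))/(6·12³·20000) = -693/312500 m
Load 3 — triangular load w₀=17 kN/m (0→w₀ over full span):
  y_3 = -w₀x²(L-x)²(x+2L)/(120LEI) = -17·(12/5)²·(12-(12/5))²·((12/5)+2·12)/(120·12·20000) = -80784/9765625 m
Superposition: y = Σ y_i = -1230561/39062500 m ≈ -0.031502 m

y(12/5) = -1230561/39062500 m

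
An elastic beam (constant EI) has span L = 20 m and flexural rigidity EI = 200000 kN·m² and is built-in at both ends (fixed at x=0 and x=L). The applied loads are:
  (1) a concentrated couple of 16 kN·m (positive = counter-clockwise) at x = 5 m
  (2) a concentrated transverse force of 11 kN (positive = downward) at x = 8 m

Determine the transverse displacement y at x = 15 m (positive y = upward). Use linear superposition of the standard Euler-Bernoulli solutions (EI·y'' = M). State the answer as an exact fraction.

Load 1 — applied couple M₀=16 kN·m at a=5 m (b=L-a=15):
  y_1 = (R_Ax³/6 - M_Ax²/2 - M₀(x-a)²/2)/EI  [x>a] with R_A=9/10, M_A=-3 = ((9/10)·15³/6 - (-3)·15²/2 - 16·(15-5)²/2)/200000 = 7/32000 m
Load 2 — point force P=11 kN at a=8 m (b=L-a=12):
  y_2 = -Pa²(L-x)²(3bL-(3b+a)(L-x))/(6L³EI)  [x>a] = -11·8²·(20-15)²·(3·12·20-(3·12+8)·(20-15))/(6·20³·200000) = -11/12000 m
Superposition: y = Σ y_i = -67/96000 m ≈ -0.000698 m

y(15) = -67/96000 m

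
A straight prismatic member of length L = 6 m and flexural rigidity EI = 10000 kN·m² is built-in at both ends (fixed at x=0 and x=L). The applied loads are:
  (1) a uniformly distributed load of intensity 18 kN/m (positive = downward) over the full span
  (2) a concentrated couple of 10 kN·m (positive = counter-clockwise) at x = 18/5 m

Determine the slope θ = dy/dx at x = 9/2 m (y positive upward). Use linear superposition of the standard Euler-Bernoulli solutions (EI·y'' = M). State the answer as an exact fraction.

Load 1 — uniform load w=18 kN/m over full span:
  θ_1 = -wx(L-x)(L-2x)/(12EI) = -18·(9/2)·(6-(9/2))·(6-2·(9/2))/(12·10000) = 243/80000 rad
Load 2 — applied couple M₀=10 kN·m at a=18/5 m (b=L-a=12/5):
  θ_2 = (R_Ax²/2 - M_Ax - M₀(x-a))/EI  [x>a] with R_A=12/5, M_A=16/5 = ((12/5)·(9/2)²/2 - (16/5)·(9/2) - 10·((9/2)-(18/5)))/10000 = 9/100000 rad
Superposition: θ = Σ θ_i = 1251/400000 rad ≈ 0.003128 rad

θ(9/2) = 1251/400000 rad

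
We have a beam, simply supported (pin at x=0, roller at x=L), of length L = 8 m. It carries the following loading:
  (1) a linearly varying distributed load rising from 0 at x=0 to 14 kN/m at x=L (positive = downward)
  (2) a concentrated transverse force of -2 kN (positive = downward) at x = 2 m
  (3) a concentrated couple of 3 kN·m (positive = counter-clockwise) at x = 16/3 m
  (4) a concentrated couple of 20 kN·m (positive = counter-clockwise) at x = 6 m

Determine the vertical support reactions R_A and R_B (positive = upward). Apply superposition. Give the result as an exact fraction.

Load 1 — triangular load w₀=14 kN/m (0→w₀ over full span):
  R_A = w₀L/6 = 14·8/6 = 56/3 kN
  R_B = w₀L/3 = 14·8/3 = 112/3 kN
Load 2 — point force P=-2 kN at a=2 m (b=L-a=6):
  R_A = Pb/L = (-2)·6/8 = -3/2 kN
  R_B = Pa/L = (-2)·2/8 = -1/2 kN
Load 3 — applied couple M₀=3 kN·m at a=16/3 m (b=L-a=8/3):
  R_A = M₀/L = 3/8 kN
  R_B = -M₀/L = -3/8 kN
Load 4 — applied couple M₀=20 kN·m at a=6 m (b=L-a=2):
  R_A = M₀/L = 20/8 = 5/2 kN
  R_B = -M₀/L = -20/8 = -5/2 kN
Superposition: R_A = 481/24 kN, R_B = 815/24 kN

R_A = 481/24 kN, R_B = 815/24 kN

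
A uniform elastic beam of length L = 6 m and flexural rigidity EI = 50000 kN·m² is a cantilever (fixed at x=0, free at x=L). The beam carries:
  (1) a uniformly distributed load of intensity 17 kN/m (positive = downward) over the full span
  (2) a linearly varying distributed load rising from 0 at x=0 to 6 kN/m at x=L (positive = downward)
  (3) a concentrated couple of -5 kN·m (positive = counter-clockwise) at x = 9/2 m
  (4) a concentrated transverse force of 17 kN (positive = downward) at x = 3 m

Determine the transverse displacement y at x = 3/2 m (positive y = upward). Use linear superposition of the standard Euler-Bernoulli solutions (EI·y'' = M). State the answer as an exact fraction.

Load 1 — uniform load w=17 kN/m over full span:
  y_1 = -wx²(x²-4Lx+6L²)/(24EI) = -17·(3/2)²·((3/2)²-4·6·(3/2)+6·6²)/(24·50000) = -37179/6400000 m
Load 2 — triangular load w₀=6 kN/m (0→w₀ over full span):
  y_2 = (w₀Lx³/12-w₀L²x²/6-w₀x⁵/(120L))/EI = (6·6·(3/2)³/12-6·6²·(3/2)²/6-6·(3/2)⁵/(120·6))/50000 = -90801/64000000 m
Load 3 — applied couple M₀=-5 kN·m at a=9/2 m (b=L-a=3/2):
  y_3 = M₀x²/(2EI)  [x≤a] = (-5)·(3/2)²/(2·50000) = -9/80000 m
Load 4 — point force P=17 kN at a=3 m (b=L-a=3):
  y_4 = -Px²(3a-x)/(6EI)  [x≤a] = -17·(3/2)²·(3·3-(3/2))/(6·50000) = -153/160000 m
Superposition: y = Σ y_i = -530991/64000000 m ≈ -0.008297 m

y(3/2) = -530991/64000000 m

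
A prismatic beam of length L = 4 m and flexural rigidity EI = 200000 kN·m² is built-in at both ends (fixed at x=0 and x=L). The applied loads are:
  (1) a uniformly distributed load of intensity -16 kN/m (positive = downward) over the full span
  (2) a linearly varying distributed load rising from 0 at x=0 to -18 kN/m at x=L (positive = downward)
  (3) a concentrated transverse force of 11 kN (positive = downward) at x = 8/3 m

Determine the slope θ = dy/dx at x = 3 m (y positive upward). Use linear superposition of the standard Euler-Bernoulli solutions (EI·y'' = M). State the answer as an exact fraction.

θ(3) = -7321/144000000 rad

Load 1 — uniform load w=-16 kN/m over full span:
  θ_1 = -wx(L-x)(L-2x)/(12EI) = -(-16)·3·(4-3)·(4-2·3)/(12·200000) = -1/25000 rad
Load 2 — triangular load w₀=-18 kN/m (0→w₀ over full span):
  θ_2 = -w₀(2x(L-x)(L-2x)(x+2L)+x²(L-x)²)/(120LEI) = -(-18)·(2·3·(4-3)·(4-2·3)·(3+2·4)+3²·(4-3)²)/(120·4·200000) = -369/16000000 rad
Load 3 — point force P=11 kN at a=8/3 m (b=L-a=4/3):
  θ_3 = Pa²(L-x)(2bL-(3b+a)(L-x))/(2L³EI)  [x>a] = 11·(8/3)²·(4-3)·(2·(4/3)·4-(3·(4/3)+(8/3))·(4-3))/(2·4³·200000) = 11/900000 rad
Superposition: θ = Σ θ_i = -7321/144000000 rad ≈ -0.000051 rad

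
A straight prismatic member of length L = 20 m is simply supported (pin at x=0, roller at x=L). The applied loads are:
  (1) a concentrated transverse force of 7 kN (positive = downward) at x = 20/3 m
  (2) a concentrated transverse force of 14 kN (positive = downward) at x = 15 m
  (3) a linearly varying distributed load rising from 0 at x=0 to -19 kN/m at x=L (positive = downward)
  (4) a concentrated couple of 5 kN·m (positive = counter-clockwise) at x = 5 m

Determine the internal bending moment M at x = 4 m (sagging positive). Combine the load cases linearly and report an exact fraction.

Load 1 — point force P=7 kN at a=20/3 m (b=L-a=40/3):
  M_1 = Pbx/L  [x≤a] = 7·(40/3)·4/20 = 56/3 kN·m
Load 2 — point force P=14 kN at a=15 m (b=L-a=5):
  M_2 = Pbx/L  [x≤a] = 14·5·4/20 = 14 kN·m
Load 3 — triangular load w₀=-19 kN/m (0→w₀ over full span):
  M_3 = w₀Lx/6 - w₀x³/(6L) = (-19)·20·4/6 - (-19)·4³/(6·20) = -1216/5 kN·m
Load 4 — applied couple M₀=5 kN·m at a=5 m (b=L-a=15):
  M_4 = M₀x/L  [x≤a] = 5·4/20 = 1 kN·m
Superposition: M = Σ M_i = -3143/15 kN·m ≈ -209.533333 kN·m

M(4) = -3143/15 kN·m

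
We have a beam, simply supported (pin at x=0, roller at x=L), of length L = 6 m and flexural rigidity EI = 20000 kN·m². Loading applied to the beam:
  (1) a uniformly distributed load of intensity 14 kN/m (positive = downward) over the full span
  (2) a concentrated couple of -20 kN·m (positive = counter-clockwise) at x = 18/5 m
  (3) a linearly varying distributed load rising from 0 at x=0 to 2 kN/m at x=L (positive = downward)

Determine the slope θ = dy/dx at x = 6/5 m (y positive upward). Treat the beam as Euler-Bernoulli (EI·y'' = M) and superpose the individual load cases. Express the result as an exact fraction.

θ(6/5) = -30869/6250000 rad

Load 1 — uniform load w=14 kN/m over full span:
  θ_1 = -w(L³-6Lx²+4x³)/(24EI) = -14·(6³-6·6·(6/5)²+4·(6/5)³)/(24·20000) = -6237/1250000 rad
Load 2 — applied couple M₀=-20 kN·m at a=18/5 m (b=L-a=12/5):
  θ_2 = (M₀x²/(2L)+C₁)/EI  [x≤a] with C₁=M₀(3b²-L²)/(6L)=52/5 = ((-20)·(6/5)²/(2·6)+(52/5))/20000 = 1/2500 rad
Load 3 — triangular load w₀=2 kN/m (0→w₀ over full span):
  θ_3 = -w₀(7L⁴-30L²x²+15x⁴)/(360LEI) = -2·(7·6⁴-30·6²·(6/5)²+15·(6/5)⁴)/(360·6·20000) = -273/781250 rad
Superposition: θ = Σ θ_i = -30869/6250000 rad ≈ -0.004939 rad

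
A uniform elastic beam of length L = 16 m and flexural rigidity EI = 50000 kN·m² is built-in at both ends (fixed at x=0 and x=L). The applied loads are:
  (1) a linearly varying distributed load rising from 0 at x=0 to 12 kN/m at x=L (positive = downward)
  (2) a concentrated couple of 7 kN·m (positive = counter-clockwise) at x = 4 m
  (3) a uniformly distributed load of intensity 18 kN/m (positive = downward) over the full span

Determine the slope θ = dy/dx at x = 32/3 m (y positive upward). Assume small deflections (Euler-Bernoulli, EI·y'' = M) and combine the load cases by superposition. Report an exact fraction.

Load 1 — triangular load w₀=12 kN/m (0→w₀ over full span):
  θ_1 = -w₀(2x(L-x)(L-2x)(x+2L)+x²(L-x)²)/(120LEI) = -12·(2·(32/3)·(16-(32/3))·(16-2·(32/3))·((32/3)+2·16)+(32/3)²·(16-(32/3))²)/(120·16·50000) = 3584/1265625 rad
Load 2 — applied couple M₀=7 kN·m at a=4 m (b=L-a=12):
  θ_2 = (R_Ax²/2 - M_Ax - M₀(x-a))/EI  [x>a] with R_A=63/128, M_A=-21/16 = ((63/128)·(32/3)²/2 - (-21/16)·(32/3) - 7·((32/3)-4))/50000 = -7/75000 rad
Load 3 — uniform load w=18 kN/m over full span:
  θ_3 = -wx(L-x)(L-2x)/(12EI) = -18·(32/3)·(16-(32/3))·(16-2·(32/3))/(12·50000) = 256/28125 rad
Superposition: θ = Σ θ_i = 119887/10125000 rad ≈ 0.011841 rad

θ(32/3) = 119887/10125000 rad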